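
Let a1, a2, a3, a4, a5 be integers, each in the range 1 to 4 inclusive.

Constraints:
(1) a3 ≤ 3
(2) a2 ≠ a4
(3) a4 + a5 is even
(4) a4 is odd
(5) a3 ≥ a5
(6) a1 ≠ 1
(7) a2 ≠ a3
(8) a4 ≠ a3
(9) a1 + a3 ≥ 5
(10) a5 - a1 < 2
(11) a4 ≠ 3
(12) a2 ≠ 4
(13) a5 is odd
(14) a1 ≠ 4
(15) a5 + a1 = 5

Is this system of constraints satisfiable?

The assignment a1 = 2, a2 = 2, a3 = 3, a4 = 1, a5 = 3 works:
  constraint 9 holds since a1 + a3 = 5.
  constraint 10 holds since a5 - a1 = 1.
The rest check out directly.

Satisfiable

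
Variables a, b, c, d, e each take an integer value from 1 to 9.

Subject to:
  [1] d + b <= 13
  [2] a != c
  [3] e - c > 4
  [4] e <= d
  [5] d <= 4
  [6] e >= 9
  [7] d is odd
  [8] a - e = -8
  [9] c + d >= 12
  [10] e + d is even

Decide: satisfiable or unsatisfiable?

From constraint 6: e ≥ 9. From constraints 4 and 5: e ≤ d and d ≤ 4, so e ≤ 4. But 4 < 9, so no value of e works.

Unsatisfiable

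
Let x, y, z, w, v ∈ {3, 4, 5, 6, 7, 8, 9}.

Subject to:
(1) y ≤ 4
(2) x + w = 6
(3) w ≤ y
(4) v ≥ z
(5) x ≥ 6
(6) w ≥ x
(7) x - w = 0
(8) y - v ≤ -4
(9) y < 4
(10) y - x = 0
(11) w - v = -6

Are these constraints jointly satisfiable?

Unsatisfiable

From constraints 5 and 6: w ≥ x and x ≥ 6, so w ≥ 6. From constraints 1 and 3: w ≤ y and y ≤ 4, so w ≤ 4. But 4 < 6, so no value of w works.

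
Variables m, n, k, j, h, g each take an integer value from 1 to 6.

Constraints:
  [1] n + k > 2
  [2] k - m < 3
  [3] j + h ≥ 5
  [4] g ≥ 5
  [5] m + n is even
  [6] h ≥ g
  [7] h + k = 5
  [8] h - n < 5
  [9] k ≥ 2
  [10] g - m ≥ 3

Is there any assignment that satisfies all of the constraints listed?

Unsatisfiable

From constraints 4 and 6: h ≥ g ≥ 5. From constraint 9: k ≥ 2. Hence h + k ≥ 7. But constraint 7 requires h + k = 5, and 5 < 7. Contradiction.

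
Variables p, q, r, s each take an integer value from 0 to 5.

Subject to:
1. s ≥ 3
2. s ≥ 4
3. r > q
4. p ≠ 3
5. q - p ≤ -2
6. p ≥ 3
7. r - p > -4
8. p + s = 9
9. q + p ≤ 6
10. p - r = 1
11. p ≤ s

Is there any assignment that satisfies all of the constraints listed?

Satisfiable

Take p = 4, q = 0, r = 3, s = 5. Then constraint 5: q - p = -4; constraint 7: r - p = -1; constraint 8: p + s = 9, and every other listed constraint is also met.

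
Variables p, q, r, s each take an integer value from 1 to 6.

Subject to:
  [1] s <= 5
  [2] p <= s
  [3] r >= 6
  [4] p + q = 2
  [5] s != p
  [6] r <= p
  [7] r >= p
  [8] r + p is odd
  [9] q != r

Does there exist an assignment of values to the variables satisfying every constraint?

Unsatisfiable

From constraints 3 and 6: p ≥ r and r ≥ 6, so p ≥ 6. From constraints 1 and 2: p ≤ s and s ≤ 5, so p ≤ 5. But 5 < 6, so no value of p works.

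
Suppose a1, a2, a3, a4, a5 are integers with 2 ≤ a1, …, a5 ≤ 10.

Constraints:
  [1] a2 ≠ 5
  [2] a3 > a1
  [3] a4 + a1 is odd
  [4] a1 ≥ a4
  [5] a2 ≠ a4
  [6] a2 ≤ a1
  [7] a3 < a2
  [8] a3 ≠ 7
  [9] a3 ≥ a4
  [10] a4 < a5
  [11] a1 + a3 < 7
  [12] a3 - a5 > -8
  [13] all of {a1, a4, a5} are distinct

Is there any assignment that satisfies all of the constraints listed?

Constraints 2, 6, and 7 give a3 < a2, a2 ≤ a1, a1 < a3. Chaining: a3 < a2 ≤ a1 < a3, which forces a3 < a3 — impossible.

Unsatisfiable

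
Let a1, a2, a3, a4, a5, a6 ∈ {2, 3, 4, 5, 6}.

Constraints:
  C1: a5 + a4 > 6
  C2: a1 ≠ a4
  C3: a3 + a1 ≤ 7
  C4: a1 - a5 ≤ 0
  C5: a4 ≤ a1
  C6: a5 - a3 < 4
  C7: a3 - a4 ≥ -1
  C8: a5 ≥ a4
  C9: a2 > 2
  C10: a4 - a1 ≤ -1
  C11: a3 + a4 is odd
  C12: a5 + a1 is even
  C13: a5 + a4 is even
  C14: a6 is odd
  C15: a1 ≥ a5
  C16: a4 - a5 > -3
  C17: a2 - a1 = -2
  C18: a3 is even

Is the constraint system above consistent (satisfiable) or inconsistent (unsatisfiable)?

Satisfiable

The assignment a1 = 5, a2 = 3, a3 = 2, a4 = 3, a5 = 5, a6 = 5 works:
  constraint 1 holds since a5 + a4 = 8.
  constraint 3 holds since a3 + a1 = 7.
  constraint 4 holds since a1 - a5 = 0.
The rest check out directly.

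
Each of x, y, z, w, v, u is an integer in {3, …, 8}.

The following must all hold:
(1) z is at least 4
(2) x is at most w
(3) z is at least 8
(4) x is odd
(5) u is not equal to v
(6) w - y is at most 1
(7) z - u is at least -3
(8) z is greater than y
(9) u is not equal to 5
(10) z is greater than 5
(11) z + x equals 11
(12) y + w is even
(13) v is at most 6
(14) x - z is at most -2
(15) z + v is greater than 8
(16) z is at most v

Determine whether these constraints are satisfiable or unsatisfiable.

Unsatisfiable

From constraint 3: z ≥ 8. From constraints 13 and 16: z ≤ v and v ≤ 6, so z ≤ 6. But 6 < 8, so no value of z works.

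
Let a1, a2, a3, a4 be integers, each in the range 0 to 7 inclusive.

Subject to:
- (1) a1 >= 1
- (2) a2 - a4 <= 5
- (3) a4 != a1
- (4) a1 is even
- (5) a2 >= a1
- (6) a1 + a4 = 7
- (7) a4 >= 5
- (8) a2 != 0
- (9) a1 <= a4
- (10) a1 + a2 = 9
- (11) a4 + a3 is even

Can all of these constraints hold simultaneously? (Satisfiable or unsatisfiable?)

Satisfiable

One satisfying assignment is a1 = 2, a2 = 7, a3 = 1, a4 = 5.
For the less obvious constraints — constraint 2: a2 - a4 = 2; constraint 6: a1 + a4 = 7 — and the others hold by inspection.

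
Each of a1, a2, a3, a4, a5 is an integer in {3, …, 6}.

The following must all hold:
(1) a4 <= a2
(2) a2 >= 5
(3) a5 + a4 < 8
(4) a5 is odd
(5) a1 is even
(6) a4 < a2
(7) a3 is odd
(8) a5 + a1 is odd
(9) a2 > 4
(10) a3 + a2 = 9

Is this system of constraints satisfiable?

Satisfiable

One satisfying assignment is a1 = 4, a2 = 6, a3 = 3, a4 = 4, a5 = 3.
For the less obvious constraints — constraint 3: a5 + a4 = 7; constraint 4: a5 = 3 is odd; constraint 10: a3 + a2 = 9 — and the others hold by inspection.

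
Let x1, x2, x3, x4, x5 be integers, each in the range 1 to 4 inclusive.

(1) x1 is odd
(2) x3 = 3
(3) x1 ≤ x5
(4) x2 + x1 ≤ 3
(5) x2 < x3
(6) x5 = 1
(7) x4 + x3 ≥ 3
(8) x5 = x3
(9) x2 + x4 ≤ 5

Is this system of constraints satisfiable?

Unsatisfiable

Constraint 6 fixes x5 = 1 and constraint 2 fixes x3 = 3, but constraint 8 requires x5 = x3. Since 1 ≠ 3, contradiction.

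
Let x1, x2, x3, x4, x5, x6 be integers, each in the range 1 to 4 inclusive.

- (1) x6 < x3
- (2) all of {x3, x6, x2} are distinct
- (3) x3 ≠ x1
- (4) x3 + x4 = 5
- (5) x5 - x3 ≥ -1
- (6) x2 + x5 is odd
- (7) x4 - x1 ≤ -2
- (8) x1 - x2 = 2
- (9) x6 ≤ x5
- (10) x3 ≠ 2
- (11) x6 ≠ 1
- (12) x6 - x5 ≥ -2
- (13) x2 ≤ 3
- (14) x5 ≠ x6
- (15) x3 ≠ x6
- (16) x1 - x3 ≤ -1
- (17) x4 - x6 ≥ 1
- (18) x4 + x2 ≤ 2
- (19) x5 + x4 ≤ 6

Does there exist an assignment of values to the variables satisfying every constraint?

Constraints 5, 7, 12, 16, and 17 give x6 − x5 ≥ -2, x5 − x3 ≥ -1, x3 − x1 ≥ 1, x1 − x4 ≥ 2, x4 − x6 ≥ 1.
Adding all 5 inequalities: the left sides telescope to 0, and the right sides sum to (-2) + (-1) + 1 + 2 + 1 = 1. So 0 ≥ 1, which is false.

Unsatisfiable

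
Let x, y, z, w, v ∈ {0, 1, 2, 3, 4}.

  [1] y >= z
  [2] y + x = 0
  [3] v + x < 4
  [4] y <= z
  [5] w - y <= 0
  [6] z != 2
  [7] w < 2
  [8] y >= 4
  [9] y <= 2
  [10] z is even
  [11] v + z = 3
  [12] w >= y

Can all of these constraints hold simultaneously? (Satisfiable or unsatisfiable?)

Unsatisfiable

From constraints 8 and 12: w ≥ y and y ≥ 4, so w ≥ 4. From constraint 7: w ≤ 1. But 1 < 4, so no value of w works.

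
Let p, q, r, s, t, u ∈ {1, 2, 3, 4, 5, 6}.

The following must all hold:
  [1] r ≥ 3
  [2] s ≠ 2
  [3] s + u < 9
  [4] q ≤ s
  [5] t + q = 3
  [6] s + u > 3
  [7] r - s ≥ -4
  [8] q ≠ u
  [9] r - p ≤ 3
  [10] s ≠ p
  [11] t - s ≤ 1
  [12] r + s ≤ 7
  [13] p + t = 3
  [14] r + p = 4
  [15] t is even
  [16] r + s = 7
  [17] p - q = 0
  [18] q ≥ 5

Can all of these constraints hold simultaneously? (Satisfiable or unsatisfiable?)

From constraint 1: r ≥ 3. From constraints 4 and 18: s ≥ q ≥ 5. Hence r + s ≥ 8. But constraint 16 requires r + s = 7, and 7 < 8. Contradiction.

Unsatisfiable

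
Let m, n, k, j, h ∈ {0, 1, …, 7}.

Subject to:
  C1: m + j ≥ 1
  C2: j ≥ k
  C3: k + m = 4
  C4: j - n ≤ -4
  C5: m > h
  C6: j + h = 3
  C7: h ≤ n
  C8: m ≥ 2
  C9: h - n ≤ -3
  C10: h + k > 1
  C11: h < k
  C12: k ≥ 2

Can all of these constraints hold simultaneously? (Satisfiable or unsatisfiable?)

Take m = 2, n = 7, k = 2, j = 2, h = 1. Then constraint 1: m + j = 4; constraint 3: k + m = 4; constraint 4: j - n = -5, and every other listed constraint is also met.

Satisfiable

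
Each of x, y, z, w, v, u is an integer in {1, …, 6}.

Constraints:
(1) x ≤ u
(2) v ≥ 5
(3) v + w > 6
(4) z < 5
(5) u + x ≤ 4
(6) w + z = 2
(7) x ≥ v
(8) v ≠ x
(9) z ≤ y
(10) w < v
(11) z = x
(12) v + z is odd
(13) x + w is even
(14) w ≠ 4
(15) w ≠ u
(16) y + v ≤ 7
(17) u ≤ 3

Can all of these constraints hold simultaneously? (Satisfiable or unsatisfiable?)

Unsatisfiable

From constraints 2 and 7: x ≥ v and v ≥ 5, so x ≥ 5. From constraints 1 and 17: x ≤ u and u ≤ 3, so x ≤ 3. But 3 < 5, so no value of x works.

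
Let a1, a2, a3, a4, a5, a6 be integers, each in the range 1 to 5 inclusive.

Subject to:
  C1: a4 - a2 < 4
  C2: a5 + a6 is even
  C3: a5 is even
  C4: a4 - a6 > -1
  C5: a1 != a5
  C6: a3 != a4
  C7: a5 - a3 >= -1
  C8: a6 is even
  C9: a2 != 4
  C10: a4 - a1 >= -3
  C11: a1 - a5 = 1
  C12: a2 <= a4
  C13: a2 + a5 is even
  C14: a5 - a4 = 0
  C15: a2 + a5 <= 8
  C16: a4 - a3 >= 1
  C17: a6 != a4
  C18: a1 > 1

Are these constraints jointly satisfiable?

Satisfiable

Setting (a1, a2, a3, a4, a5, a6) = (5, 2, 2, 4, 4, 2) satisfies everything: constraint 1: a4 - a2 = 2; constraint 4: a4 - a6 = 2, and the others follow.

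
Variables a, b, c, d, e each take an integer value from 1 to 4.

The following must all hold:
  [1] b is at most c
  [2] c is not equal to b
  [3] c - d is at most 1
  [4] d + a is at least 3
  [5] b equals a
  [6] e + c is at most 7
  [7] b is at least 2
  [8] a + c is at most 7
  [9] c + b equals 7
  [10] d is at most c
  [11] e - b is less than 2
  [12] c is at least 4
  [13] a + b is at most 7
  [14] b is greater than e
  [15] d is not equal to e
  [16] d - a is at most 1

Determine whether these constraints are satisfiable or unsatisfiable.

Satisfiable

Take a = 3, b = 3, c = 4, d = 3, e = 2. Then constraint 3: c - d = 1; constraint 4: d + a = 6; constraint 6: e + c = 6, and every other listed constraint is also met.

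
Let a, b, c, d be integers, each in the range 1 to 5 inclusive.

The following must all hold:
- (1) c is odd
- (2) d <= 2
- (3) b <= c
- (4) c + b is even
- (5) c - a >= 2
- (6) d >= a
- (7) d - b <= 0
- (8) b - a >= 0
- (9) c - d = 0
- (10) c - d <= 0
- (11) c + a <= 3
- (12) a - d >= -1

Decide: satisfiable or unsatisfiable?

Constraints 5, 10, and 12 give c − a ≥ 2, a − d ≥ -1, d − c ≥ 0.
Adding all 3 inequalities: the left sides telescope to 0, and the right sides sum to 2 + (-1) + 0 = 1. So 0 ≥ 1, which is false.

Unsatisfiable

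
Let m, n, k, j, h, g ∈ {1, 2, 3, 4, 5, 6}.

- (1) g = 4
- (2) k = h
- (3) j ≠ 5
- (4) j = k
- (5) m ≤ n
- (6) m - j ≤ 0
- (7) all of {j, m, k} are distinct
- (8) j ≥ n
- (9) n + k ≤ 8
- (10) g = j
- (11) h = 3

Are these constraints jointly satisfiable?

Constraint 1 fixes g = 4 and constraint 11 fixes h = 3. Constraints 2, 4, and 10 give g = j = k = h, so g = h. But 4 ≠ 3 — contradiction.

Unsatisfiable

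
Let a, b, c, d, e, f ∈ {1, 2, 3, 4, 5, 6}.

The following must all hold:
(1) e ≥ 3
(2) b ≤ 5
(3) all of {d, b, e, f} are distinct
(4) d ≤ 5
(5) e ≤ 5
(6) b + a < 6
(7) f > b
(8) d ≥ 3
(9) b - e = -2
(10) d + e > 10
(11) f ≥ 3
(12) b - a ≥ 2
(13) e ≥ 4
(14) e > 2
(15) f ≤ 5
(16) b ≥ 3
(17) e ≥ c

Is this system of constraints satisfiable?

Constraints 1, 2, 4, 5, 8, 11, 15, and 16 confine each of d, b, e, f to the 3 values {3, …, 5}.
Constraint 3 requires all 4 of them to be distinct, but only 3 values are available — impossible by the pigeonhole principle.

Unsatisfiable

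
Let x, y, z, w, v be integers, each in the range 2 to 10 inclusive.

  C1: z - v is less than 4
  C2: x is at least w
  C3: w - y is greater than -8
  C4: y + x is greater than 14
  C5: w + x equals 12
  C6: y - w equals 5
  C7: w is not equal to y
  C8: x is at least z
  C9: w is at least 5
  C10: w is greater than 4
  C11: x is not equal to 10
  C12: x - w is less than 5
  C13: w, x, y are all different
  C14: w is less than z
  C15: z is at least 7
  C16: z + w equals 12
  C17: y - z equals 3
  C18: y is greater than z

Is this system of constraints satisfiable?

The assignment x = 7, y = 10, z = 7, w = 5, v = 4 works:
  constraint 1 holds since z - v = 3.
  constraint 3 holds since w - y = -5.
The rest check out directly.

Satisfiable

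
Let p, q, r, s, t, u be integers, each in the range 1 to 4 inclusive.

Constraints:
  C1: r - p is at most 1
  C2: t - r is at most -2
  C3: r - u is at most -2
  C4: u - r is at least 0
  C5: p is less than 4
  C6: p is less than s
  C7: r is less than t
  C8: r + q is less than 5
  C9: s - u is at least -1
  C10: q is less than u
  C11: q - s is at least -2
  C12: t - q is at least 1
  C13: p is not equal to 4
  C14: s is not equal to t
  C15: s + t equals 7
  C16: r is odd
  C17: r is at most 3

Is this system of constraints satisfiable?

Constraints 2, 3, 9, 11, and 12 give q − s ≥ -2, s − u ≥ -1, u − r ≥ 2, r − t ≥ 2, t − q ≥ 1.
Adding all 5 inequalities: the left sides telescope to 0, and the right sides sum to (-2) + (-1) + 2 + 2 + 1 = 2. So 0 ≥ 2, which is false.

Unsatisfiable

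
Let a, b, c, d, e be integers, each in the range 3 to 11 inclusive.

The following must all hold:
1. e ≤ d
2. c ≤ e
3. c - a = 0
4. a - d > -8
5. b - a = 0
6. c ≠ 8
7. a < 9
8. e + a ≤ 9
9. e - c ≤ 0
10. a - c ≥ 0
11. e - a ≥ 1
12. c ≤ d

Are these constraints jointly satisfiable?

Constraints 9, 10, and 11 give c − e ≥ 0, e − a ≥ 1, a − c ≥ 0.
Adding all 3 inequalities: the left sides telescope to 0, and the right sides sum to 0 + 1 + 0 = 1. So 0 ≥ 1, which is false.

Unsatisfiable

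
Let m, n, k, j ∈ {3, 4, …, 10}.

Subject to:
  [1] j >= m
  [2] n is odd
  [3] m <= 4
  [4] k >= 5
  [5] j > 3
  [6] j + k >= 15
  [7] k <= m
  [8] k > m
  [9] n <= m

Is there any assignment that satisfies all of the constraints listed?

Unsatisfiable

From constraints 4 and 7: m ≥ k and k ≥ 5, so m ≥ 5. From constraint 3: m ≤ 4. But 4 < 5, so no value of m works.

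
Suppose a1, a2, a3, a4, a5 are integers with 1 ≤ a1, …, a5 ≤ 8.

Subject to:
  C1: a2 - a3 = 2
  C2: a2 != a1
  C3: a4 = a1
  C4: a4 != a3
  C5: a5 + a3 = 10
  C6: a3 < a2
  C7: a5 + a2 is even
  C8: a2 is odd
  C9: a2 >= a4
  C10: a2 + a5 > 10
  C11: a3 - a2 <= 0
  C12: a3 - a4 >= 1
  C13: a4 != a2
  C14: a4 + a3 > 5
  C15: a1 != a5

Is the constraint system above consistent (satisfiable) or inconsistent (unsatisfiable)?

The assignment a1 = 2, a2 = 7, a3 = 5, a4 = 2, a5 = 5 works:
  constraint 1 holds since a2 - a3 = 2.
  constraint 5 holds since a5 + a3 = 10.
The rest check out directly.

Satisfiable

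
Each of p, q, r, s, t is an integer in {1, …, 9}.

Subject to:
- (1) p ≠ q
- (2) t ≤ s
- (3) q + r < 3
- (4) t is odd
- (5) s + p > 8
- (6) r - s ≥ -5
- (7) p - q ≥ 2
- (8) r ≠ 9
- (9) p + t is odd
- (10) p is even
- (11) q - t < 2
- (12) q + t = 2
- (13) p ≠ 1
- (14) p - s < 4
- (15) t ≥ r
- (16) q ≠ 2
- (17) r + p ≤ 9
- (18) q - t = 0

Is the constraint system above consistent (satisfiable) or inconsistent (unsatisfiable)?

Take p = 6, q = 1, r = 1, s = 5, t = 1. Then constraint 3: q + r = 2; constraint 5: s + p = 11; constraint 6: r - s = -4, and every other listed constraint is also met.

Satisfiable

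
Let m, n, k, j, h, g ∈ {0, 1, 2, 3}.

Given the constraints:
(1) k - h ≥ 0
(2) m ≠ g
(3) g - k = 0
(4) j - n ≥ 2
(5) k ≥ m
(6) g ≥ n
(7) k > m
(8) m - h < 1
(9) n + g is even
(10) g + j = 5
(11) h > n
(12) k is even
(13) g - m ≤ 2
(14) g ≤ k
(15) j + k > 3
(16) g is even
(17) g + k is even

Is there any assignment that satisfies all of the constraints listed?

Satisfiable

One satisfying assignment is m = 0, n = 0, k = 2, j = 3, h = 2, g = 2.
For the less obvious constraints — constraint 1: k - h = 0; constraint 3: g - k = 0 — and the others hold by inspection.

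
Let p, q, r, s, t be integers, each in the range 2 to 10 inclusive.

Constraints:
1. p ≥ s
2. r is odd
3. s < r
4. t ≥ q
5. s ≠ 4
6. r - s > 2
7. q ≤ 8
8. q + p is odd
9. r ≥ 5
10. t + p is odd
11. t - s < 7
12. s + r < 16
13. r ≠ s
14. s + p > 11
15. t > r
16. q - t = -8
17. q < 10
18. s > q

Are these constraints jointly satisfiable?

One satisfying assignment is p = 7, q = 2, r = 9, s = 6, t = 10.
For the less obvious constraints — constraint 6: r - s = 3; constraint 11: t - s = 4 — and the others hold by inspection.

Satisfiable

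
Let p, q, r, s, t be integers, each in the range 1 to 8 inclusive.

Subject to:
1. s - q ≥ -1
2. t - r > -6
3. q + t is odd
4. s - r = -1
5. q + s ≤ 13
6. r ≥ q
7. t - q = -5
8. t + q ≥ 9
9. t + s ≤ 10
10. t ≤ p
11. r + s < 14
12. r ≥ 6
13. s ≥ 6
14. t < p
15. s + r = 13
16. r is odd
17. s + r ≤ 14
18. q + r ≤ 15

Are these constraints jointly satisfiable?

Satisfiable

One satisfying assignment is p = 4, q = 7, r = 7, s = 6, t = 2.
For the less obvious constraints — constraint 1: s - q = -1; constraint 2: t - r = -5 — and the others hold by inspection.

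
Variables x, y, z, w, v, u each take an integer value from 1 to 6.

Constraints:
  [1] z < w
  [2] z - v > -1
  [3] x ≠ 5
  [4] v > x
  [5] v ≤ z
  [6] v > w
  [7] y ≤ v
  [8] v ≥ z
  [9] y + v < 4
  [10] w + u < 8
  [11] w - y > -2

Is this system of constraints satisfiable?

Constraints 1, 5, and 6 give v ≤ z, z < w, w < v. Chaining: v ≤ z < w < v, which forces v < v — impossible.

Unsatisfiable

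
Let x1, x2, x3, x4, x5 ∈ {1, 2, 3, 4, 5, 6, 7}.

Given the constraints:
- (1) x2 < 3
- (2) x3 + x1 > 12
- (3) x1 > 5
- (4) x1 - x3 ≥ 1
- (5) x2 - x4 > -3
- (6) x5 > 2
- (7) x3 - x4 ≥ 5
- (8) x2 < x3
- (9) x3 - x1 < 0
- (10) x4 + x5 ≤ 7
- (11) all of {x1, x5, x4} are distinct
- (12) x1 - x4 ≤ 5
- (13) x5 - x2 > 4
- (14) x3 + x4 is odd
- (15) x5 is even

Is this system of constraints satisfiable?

Unsatisfiable

Constraints 4, 7, and 12 give x3 − x4 ≥ 5, x4 − x1 ≥ -5, x1 − x3 ≥ 1.
Adding all 3 inequalities: the left sides telescope to 0, and the right sides sum to 5 + (-5) + 1 = 1. So 0 ≥ 1, which is false.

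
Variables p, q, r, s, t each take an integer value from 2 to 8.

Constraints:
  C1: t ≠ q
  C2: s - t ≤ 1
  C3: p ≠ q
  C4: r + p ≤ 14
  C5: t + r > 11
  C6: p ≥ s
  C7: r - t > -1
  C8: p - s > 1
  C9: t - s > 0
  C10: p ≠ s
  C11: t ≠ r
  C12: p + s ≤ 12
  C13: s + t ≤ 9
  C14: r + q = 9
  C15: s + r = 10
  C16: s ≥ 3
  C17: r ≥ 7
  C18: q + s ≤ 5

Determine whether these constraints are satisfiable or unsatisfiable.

Satisfiable

The assignment p = 7, q = 2, r = 7, s = 3, t = 5 works:
  constraint 2 holds since s - t = -2.
  constraint 4 holds since r + p = 14.
  constraint 5 holds since t + r = 12.
The rest check out directly.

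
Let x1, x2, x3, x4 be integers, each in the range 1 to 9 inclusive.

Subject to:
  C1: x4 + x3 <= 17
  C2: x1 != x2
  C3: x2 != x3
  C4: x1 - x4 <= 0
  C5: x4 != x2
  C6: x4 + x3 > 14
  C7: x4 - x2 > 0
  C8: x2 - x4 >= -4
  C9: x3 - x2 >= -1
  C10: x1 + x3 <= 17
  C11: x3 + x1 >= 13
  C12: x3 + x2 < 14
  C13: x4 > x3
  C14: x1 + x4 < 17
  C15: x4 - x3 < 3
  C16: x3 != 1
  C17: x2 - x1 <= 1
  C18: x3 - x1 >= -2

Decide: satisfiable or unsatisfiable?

Setting (x1, x2, x3, x4) = (8, 6, 7, 8) satisfies everything: constraint 1: x4 + x3 = 15; constraint 4: x1 - x4 = 0; constraint 6: x4 + x3 = 15, and the others follow.

Satisfiable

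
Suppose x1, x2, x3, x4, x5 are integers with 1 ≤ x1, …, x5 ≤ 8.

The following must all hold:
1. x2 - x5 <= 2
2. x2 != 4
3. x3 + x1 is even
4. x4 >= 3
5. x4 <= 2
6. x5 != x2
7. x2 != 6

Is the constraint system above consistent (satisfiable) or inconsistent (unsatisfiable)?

From constraint 4: x4 ≥ 3. From constraint 5: x4 ≤ 2. But 2 < 3, so no value of x4 works.

Unsatisfiable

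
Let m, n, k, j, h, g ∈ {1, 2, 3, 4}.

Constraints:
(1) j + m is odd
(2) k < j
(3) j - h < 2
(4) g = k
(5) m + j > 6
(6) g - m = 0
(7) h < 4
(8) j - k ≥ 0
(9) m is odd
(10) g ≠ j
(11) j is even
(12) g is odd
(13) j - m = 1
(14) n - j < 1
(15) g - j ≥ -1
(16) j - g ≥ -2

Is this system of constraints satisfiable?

The assignment m = 3, n = 3, k = 3, j = 4, h = 3, g = 3 works:
  constraint 3 holds since j - h = 1.
  constraint 5 holds since m + j = 7.
The rest check out directly.

Satisfiable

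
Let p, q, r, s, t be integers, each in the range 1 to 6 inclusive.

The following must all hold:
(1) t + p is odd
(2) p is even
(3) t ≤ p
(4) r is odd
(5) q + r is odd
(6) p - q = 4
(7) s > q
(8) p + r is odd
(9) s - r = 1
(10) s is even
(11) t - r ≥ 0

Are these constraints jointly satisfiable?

Try p = 6, q = 2, r = 3, s = 4, t = 3.
Check constraint 6: p - q = 4; constraint 9: s - r = 1. The remaining constraints are straightforward to verify.

Satisfiable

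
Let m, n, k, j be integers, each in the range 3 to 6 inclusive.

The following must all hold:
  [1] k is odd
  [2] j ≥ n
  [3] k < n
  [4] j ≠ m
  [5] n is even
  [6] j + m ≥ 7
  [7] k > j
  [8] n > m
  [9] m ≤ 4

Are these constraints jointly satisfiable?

Unsatisfiable

Constraints 2, 3, and 7 give j < k, k < n, n ≤ j. Chaining: j < k < n ≤ j, which forces j < j — impossible.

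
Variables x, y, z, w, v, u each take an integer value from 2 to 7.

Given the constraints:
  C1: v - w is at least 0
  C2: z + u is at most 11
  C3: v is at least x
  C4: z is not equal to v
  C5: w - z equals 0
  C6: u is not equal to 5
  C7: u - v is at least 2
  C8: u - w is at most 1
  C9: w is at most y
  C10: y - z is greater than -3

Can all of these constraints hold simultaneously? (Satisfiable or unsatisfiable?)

Unsatisfiable

Constraints 1, 7, and 8 give v − w ≥ 0, w − u ≥ -1, u − v ≥ 2.
Adding all 3 inequalities: the left sides telescope to 0, and the right sides sum to 0 + (-1) + 2 = 1. So 0 ≥ 1, which is false.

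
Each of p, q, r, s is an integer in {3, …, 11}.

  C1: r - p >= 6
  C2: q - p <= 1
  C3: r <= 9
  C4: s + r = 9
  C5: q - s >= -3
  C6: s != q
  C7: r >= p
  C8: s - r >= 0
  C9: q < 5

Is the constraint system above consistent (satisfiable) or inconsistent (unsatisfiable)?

Constraints 1, 2, 5, and 8 give s − r ≥ 0, r − p ≥ 6, p − q ≥ -1, q − s ≥ -3.
Adding all 4 inequalities: the left sides telescope to 0, and the right sides sum to 0 + 6 + (-1) + (-3) = 2. So 0 ≥ 2, which is false.

Unsatisfiable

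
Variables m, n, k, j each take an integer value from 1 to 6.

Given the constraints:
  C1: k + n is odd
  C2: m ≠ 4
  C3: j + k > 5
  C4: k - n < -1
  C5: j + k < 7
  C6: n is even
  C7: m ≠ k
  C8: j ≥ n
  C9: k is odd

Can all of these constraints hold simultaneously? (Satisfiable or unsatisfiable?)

Satisfiable

Setting (m, n, k, j) = (2, 4, 1, 5) satisfies everything: constraint 3: j + k = 6; constraint 4: k - n = -3; constraint 5: j + k = 6, and the others follow.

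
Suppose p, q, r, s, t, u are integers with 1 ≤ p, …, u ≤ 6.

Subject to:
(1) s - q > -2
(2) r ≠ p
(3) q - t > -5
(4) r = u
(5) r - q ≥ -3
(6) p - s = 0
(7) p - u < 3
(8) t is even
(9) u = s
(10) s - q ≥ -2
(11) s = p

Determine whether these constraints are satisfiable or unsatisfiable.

Unsatisfiable

From constraints 4, 9, and 11, r = u = s = p, so r = p. But constraint 2 says r ≠ p. Contradiction.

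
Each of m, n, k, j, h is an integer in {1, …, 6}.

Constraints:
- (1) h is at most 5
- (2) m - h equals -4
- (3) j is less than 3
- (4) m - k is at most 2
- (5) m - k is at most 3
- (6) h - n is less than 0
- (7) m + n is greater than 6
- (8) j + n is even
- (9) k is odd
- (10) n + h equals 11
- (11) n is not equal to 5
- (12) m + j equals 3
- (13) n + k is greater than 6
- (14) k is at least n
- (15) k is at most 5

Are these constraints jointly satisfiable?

Unsatisfiable

From constraints 14 and 15: n ≤ k ≤ 5. From constraint 1: h ≤ 5. Hence n + h ≤ 10. But constraint 10 requires n + h = 11, and 11 > 10. Contradiction.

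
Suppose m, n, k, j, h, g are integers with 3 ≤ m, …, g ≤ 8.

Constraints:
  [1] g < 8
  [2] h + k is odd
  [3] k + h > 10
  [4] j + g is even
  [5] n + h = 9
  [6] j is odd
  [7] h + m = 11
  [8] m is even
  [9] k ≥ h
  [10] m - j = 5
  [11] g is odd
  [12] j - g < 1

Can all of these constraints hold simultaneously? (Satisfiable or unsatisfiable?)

Satisfiable

One satisfying assignment is m = 8, n = 6, k = 8, j = 3, h = 3, g = 3.
For the less obvious constraints — constraint 3: k + h = 11; constraint 5: n + h = 9; constraint 7: h + m = 11 — and the others hold by inspection.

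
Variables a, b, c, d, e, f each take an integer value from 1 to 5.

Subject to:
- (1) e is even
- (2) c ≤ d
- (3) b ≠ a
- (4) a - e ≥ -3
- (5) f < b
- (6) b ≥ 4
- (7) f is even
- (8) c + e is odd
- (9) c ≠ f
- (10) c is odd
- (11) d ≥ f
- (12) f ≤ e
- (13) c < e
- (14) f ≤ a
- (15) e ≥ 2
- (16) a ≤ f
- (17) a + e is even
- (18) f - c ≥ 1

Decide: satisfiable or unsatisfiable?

Satisfiable

Setting (a, b, c, d, e, f) = (2, 5, 1, 5, 2, 2) satisfies everything: constraint 4: a - e = 0; constraint 18: f - c = 1, and the others follow.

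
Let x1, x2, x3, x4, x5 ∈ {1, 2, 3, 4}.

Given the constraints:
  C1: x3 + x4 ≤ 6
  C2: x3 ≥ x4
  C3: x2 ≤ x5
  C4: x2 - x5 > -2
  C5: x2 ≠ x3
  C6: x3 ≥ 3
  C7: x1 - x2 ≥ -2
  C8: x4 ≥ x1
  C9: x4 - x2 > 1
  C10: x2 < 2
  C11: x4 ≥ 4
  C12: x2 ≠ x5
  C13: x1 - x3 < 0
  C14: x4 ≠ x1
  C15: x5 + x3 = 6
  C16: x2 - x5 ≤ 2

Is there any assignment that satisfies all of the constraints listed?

Unsatisfiable

From constraint 6: x3 ≥ 3. From constraint 11: x4 ≥ 4. Hence x3 + x4 ≥ 7. But constraint 1 requires x3 + x4 ≤ 6, and 6 < 7. Contradiction.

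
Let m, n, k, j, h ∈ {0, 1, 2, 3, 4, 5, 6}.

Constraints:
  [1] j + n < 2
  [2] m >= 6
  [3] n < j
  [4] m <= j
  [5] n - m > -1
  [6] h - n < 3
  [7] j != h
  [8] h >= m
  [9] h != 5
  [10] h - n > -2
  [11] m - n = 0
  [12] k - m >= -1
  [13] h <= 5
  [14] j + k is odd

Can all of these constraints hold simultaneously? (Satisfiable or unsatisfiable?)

From constraints 2 and 8: h ≥ m and m ≥ 6, so h ≥ 6. From constraint 13: h ≤ 5. But 5 < 6, so no value of h works.

Unsatisfiable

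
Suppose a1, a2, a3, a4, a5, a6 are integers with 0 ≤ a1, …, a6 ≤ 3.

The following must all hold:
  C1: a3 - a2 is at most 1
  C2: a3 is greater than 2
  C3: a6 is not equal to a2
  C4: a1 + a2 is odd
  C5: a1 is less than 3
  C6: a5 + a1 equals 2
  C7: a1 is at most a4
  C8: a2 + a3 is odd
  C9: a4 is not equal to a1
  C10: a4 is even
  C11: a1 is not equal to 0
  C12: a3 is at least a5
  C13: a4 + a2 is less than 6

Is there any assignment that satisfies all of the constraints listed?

Satisfiable

Take a1 = 1, a2 = 2, a3 = 3, a4 = 2, a5 = 1, a6 = 0. Then constraint 1: a3 - a2 = 1; constraint 6: a5 + a1 = 2, and every other listed constraint is also met.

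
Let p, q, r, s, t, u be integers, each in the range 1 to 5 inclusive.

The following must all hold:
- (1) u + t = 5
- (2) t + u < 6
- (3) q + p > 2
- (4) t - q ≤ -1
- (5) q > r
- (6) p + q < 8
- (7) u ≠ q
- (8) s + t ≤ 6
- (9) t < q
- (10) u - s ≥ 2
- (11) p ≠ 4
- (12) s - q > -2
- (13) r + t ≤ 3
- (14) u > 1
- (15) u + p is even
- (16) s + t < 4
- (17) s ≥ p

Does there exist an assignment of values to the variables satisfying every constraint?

Satisfiable

Setting (p, q, r, s, t, u) = (2, 3, 1, 2, 1, 4) satisfies everything: constraint 1: u + t = 5; constraint 2: t + u = 5; constraint 3: q + p = 5, and the others follow.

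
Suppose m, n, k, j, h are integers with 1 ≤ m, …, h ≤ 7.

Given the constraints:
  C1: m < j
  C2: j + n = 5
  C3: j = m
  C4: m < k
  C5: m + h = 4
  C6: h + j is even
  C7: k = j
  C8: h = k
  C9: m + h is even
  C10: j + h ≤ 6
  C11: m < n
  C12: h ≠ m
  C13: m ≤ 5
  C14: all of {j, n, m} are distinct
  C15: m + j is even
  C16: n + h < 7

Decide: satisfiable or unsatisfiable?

Unsatisfiable

From constraints 3, 7, and 8, h = k = j = m, so h = m. But constraint 12 says h ≠ m. Contradiction.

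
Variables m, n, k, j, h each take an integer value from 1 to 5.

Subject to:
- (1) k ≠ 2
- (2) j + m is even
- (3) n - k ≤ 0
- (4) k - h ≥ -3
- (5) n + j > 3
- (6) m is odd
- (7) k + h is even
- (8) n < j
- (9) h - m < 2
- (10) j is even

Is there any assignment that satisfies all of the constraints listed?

Unsatisfiable

Constraint 10 makes j even and constraint 6 makes m odd, so j + m must be odd. Constraint 2 says j + m is even — contradiction.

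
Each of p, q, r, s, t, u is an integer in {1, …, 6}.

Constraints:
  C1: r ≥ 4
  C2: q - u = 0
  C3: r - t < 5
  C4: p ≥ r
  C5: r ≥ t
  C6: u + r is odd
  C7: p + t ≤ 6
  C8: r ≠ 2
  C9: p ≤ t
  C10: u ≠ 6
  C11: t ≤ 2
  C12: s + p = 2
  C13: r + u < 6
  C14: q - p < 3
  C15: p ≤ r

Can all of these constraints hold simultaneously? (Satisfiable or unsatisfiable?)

Unsatisfiable

From constraints 1 and 4: p ≥ r and r ≥ 4, so p ≥ 4. From constraints 9 and 11: p ≤ t and t ≤ 2, so p ≤ 2. But 2 < 4, so no value of p works.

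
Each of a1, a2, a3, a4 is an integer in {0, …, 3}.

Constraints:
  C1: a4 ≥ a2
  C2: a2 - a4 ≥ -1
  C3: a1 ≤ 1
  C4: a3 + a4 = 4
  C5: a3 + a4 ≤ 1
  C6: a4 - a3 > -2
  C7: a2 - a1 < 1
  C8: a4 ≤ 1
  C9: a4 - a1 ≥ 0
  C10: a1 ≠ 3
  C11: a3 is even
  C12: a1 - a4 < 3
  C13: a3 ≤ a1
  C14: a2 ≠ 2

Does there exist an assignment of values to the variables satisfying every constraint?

From constraints 3 and 13: a3 ≤ a1 ≤ 1. From constraint 8: a4 ≤ 1. Hence a3 + a4 ≤ 2. But constraint 4 requires a3 + a4 = 4, and 4 > 2. Contradiction.

Unsatisfiable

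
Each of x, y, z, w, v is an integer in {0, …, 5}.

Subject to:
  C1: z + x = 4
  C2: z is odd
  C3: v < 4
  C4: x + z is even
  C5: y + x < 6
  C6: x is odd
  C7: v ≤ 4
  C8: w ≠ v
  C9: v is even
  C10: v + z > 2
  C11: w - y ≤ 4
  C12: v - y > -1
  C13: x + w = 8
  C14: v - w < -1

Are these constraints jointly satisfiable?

The assignment x = 3, y = 2, z = 1, w = 5, v = 2 works:
  constraint 1 holds since z + x = 4.
  constraint 5 holds since y + x = 5.
The rest check out directly.

Satisfiable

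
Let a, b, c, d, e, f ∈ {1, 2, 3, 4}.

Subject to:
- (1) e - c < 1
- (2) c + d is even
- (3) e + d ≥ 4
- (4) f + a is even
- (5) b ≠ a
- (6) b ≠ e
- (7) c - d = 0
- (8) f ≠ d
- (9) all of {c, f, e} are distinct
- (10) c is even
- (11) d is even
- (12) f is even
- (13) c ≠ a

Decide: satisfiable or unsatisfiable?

Satisfiable

Setting (a, b, c, d, e, f) = (2, 4, 4, 4, 3, 2) satisfies everything: constraint 1: e - c = -1; constraint 3: e + d = 7; constraint 7: c - d = 0, and the others follow.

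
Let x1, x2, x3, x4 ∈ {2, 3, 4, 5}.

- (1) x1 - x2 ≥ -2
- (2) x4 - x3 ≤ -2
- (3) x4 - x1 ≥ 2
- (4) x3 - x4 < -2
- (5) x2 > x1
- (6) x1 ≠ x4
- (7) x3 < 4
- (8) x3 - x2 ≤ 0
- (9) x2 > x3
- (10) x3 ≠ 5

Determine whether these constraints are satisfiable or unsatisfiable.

Unsatisfiable

Constraints 1, 2, 3, and 8 give x4 − x1 ≥ 2, x1 − x2 ≥ -2, x2 − x3 ≥ 0, x3 − x4 ≥ 2.
Adding all 4 inequalities: the left sides telescope to 0, and the right sides sum to 2 + (-2) + 0 + 2 = 2. So 0 ≥ 2, which is false.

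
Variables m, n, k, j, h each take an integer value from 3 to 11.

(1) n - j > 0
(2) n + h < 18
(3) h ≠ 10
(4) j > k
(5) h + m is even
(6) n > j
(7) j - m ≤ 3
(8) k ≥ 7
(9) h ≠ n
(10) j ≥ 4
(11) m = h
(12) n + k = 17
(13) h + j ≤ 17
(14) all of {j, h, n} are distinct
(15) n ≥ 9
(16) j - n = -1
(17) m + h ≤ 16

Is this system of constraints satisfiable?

Satisfiable

Take m = 7, n = 10, k = 7, j = 9, h = 7. Then constraint 1: n - j = 1; constraint 2: n + h = 17; constraint 7: j - m = 2, and every other listed constraint is also met.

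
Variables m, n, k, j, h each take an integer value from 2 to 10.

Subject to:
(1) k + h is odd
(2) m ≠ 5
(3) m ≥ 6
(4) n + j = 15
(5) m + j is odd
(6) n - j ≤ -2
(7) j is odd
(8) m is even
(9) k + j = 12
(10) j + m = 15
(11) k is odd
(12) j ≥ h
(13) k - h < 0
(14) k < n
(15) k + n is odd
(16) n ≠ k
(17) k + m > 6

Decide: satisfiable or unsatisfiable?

Try m = 6, n = 6, k = 3, j = 9, h = 6.
Check constraint 4: n + j = 15; constraint 6: n - j = -3; constraint 9: k + j = 12. The remaining constraints are straightforward to verify.

Satisfiable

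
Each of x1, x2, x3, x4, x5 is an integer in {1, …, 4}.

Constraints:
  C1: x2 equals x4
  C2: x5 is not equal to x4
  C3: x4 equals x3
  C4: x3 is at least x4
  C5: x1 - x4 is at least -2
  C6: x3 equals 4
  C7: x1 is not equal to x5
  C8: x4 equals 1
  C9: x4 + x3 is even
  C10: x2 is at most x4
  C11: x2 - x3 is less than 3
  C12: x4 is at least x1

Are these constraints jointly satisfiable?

Constraint 8 fixes x4 = 1 and constraint 6 fixes x3 = 4, but constraint 3 requires x4 = x3. Since 1 ≠ 4, contradiction.

Unsatisfiable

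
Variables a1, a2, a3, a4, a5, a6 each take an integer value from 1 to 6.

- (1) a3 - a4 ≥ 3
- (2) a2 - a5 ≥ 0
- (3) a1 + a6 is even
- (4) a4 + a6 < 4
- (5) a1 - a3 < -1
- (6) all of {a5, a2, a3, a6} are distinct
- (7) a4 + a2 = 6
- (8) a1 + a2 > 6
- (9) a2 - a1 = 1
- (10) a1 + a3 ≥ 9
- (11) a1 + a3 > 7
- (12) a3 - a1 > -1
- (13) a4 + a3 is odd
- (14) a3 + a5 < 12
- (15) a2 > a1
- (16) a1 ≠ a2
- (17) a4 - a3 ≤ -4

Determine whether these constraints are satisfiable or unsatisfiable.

Satisfiable

One satisfying assignment is a1 = 4, a2 = 5, a3 = 6, a4 = 1, a5 = 4, a6 = 2.
For the less obvious constraints — constraint 1: a3 - a4 = 5; constraint 2: a2 - a5 = 1 — and the others hold by inspection.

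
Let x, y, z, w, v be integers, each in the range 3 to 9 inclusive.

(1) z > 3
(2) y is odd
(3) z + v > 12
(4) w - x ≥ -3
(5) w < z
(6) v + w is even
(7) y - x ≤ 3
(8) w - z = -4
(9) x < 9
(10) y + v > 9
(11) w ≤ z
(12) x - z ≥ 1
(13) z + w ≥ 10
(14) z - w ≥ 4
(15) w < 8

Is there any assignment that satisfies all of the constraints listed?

Constraints 4, 12, and 14 give w − x ≥ -3, x − z ≥ 1, z − w ≥ 4.
Adding all 3 inequalities: the left sides telescope to 0, and the right sides sum to (-3) + 1 + 4 = 2. So 0 ≥ 2, which is false.

Unsatisfiable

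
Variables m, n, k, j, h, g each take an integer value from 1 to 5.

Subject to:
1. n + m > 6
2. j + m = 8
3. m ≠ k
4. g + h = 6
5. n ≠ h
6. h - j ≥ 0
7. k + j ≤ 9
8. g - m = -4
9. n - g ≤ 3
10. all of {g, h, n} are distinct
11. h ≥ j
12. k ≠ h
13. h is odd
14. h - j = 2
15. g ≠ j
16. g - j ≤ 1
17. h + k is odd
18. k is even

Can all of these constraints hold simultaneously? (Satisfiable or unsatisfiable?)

Satisfiable

Take m = 5, n = 3, k = 4, j = 3, h = 5, g = 1. Then constraint 1: n + m = 8; constraint 2: j + m = 8, and every other listed constraint is also met.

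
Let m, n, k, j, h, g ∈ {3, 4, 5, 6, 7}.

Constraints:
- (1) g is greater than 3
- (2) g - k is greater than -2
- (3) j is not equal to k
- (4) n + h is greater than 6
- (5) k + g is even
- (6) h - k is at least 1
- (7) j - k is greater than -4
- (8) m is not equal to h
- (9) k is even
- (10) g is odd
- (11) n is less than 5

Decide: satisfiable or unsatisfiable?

Constraint 9 makes k even and constraint 10 makes g odd, so k + g must be odd. Constraint 5 says k + g is even — contradiction.

Unsatisfiable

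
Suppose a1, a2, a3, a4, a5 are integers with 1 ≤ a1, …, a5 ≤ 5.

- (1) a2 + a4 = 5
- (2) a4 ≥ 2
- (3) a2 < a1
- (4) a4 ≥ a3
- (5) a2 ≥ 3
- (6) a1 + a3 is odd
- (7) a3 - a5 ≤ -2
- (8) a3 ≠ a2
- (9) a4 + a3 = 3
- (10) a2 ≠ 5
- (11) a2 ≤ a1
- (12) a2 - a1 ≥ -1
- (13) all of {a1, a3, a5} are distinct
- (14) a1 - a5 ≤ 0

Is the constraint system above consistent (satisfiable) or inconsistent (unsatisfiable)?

Setting (a1, a2, a3, a4, a5) = (4, 3, 1, 2, 5) satisfies everything: constraint 1: a2 + a4 = 5; constraint 7: a3 - a5 = -4, and the others follow.

Satisfiable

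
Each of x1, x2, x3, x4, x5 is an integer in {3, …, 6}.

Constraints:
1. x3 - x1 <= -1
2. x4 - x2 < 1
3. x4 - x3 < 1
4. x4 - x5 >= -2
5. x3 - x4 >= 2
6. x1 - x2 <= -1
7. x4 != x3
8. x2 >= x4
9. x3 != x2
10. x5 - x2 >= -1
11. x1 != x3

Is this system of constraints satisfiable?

Constraints 1, 4, 5, 6, and 10 give x1 − x3 ≥ 1, x3 − x4 ≥ 2, x4 − x5 ≥ -2, x5 − x2 ≥ -1, x2 − x1 ≥ 1.
Adding all 5 inequalities: the left sides telescope to 0, and the right sides sum to 1 + 2 + (-2) + (-1) + 1 = 1. So 0 ≥ 1, which is false.

Unsatisfiable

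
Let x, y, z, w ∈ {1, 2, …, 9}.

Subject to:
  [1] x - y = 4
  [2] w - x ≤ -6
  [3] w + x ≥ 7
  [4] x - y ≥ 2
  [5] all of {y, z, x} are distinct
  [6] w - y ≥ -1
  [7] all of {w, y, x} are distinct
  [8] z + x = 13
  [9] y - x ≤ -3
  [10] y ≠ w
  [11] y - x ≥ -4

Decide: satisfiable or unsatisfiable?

Unsatisfiable

Constraints 2, 6, and 11 give x − w ≥ 6, w − y ≥ -1, y − x ≥ -4.
Adding all 3 inequalities: the left sides telescope to 0, and the right sides sum to 6 + (-1) + (-4) = 1. So 0 ≥ 1, which is false.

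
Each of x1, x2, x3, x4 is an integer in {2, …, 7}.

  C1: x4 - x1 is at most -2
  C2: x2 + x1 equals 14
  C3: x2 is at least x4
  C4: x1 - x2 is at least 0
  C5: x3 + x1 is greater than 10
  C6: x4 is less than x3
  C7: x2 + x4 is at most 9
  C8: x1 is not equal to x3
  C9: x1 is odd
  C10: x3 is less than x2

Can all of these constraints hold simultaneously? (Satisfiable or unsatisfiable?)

Setting (x1, x2, x3, x4) = (7, 7, 4, 2) satisfies everything: constraint 1: x4 - x1 = -5; constraint 2: x2 + x1 = 14, and the others follow.

Satisfiable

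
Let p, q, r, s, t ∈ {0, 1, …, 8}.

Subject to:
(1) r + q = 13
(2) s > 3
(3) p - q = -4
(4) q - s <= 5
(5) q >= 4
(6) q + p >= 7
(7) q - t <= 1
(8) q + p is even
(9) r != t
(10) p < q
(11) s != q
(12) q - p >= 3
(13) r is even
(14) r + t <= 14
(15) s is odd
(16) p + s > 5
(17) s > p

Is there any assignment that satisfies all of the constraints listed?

Satisfiable

The assignment p = 3, q = 7, r = 6, s = 5, t = 8 works:
  constraint 1 holds since r + q = 13.
  constraint 3 holds since p - q = -4.
The rest check out directly.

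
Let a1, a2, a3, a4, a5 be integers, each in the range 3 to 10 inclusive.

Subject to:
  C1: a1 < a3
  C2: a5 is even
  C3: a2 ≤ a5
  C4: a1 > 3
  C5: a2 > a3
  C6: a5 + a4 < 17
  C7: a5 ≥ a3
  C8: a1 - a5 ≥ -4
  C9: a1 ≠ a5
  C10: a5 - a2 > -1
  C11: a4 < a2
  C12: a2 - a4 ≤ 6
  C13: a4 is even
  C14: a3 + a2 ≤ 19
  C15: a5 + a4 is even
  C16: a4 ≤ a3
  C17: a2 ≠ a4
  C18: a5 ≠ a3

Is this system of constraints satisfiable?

One satisfying assignment is a1 = 6, a2 = 10, a3 = 8, a4 = 6, a5 = 10.
For the less obvious constraints — constraint 6: a5 + a4 = 16; constraint 8: a1 - a5 = -4 — and the others hold by inspection.

Satisfiable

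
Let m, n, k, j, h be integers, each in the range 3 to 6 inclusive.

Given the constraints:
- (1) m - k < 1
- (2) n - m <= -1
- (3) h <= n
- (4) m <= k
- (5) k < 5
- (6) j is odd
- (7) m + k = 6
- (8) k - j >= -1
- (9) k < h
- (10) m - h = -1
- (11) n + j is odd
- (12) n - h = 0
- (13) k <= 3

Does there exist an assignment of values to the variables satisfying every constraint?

Unsatisfiable

Constraints 2, 3, 4, and 9 give m ≤ k, k < h, h ≤ n, n < m. Chaining: m ≤ k < h ≤ n < m, which forces m < m — impossible.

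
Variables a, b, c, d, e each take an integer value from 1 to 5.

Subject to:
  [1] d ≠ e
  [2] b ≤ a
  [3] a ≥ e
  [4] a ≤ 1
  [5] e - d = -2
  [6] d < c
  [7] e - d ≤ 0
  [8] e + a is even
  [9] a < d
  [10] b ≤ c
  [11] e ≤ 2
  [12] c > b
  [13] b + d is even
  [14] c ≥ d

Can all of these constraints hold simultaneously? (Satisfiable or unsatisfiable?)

Satisfiable

Take a = 1, b = 1, c = 5, d = 3, e = 1. Then constraint 5: e - d = -2; constraint 7: e - d = -2; constraint 8: e + a = 2 is even, and every other listed constraint is also met.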